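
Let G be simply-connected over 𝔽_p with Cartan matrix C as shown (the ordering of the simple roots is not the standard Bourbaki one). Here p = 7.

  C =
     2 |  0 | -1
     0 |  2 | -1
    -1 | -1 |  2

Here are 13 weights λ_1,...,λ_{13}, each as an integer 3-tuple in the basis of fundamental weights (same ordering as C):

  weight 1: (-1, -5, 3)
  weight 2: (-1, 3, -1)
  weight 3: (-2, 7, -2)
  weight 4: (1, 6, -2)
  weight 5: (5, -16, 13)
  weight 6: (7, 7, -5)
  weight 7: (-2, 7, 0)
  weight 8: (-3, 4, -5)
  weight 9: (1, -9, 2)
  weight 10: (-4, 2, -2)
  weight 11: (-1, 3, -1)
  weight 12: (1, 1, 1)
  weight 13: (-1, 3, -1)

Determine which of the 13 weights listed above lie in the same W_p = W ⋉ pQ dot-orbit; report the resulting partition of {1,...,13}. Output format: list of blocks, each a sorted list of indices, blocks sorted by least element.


A_3 Cartan matrix, 3 simple roots permuted; ρ=(1,1,1).

Folding the 13 weights λ_j+ρ into Ā_7 (reps in the given 3-coord order):

  λ_1+ρ ↦ (0, 4, 0);  λ_2+ρ ↦ (0, 4, 0);  λ_3+ρ ↦ (0, 5, 1);  λ_4+ρ ↦ (0, 5, 1);  λ_5+ρ ↦ (0, 5, 1);  λ_6+ρ ↦ (1, 1, 2);  λ_7+ρ ↦ (0, 5, 1);  λ_8+ρ ↦ (4, 1, 1);  λ_9+ρ ↦ (2, 2, 2);  λ_10+ρ ↦ (1, 1, 2);  λ_11+ρ ↦ (0, 4, 0);  λ_12+ρ ↦ (2, 2, 2);  λ_13+ρ ↦ (0, 4, 0)

Linkage partition of the 13 weights (5 classes, p=7):

[[1, 2, 11, 13], [3, 4, 5, 7], [6, 10], [8], [9, 12]]


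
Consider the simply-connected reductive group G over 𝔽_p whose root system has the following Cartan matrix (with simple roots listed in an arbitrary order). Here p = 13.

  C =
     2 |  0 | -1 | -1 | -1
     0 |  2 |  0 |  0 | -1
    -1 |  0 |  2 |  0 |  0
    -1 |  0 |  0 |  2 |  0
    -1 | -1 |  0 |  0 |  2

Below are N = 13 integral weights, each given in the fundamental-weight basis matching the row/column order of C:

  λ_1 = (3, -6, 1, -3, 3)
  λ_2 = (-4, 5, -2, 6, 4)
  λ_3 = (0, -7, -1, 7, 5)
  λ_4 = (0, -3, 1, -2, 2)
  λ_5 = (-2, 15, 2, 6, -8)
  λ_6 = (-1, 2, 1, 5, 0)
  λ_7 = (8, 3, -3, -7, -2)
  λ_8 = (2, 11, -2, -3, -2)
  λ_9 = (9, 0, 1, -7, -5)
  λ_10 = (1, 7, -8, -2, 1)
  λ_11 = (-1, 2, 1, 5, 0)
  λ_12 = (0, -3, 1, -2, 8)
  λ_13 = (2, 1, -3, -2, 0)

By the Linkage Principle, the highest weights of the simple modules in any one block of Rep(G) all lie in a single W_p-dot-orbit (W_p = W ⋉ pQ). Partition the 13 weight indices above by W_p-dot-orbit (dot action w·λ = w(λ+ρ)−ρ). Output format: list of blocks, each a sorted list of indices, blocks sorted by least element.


Dynkin diagram of C (from the 8 off-diagonal −1 entries): D_5.

Each λ_j+ρ reduced to Ā_13; 5-tuples below use C's row order:

  λ_1 → (1, 4, 2, 2, 1)
  λ_2 → (1, 4, 2, 2, 1)
  λ_3 → (0, 3, 2, 6, 1)
  λ_4 → (0, 2, 2, 1, 1)
  λ_5 → (1, 4, 2, 2, 1)
  λ_6 → (0, 3, 2, 6, 1)
  λ_7 → (0, 3, 2, 6, 1)
  λ_8 → (0, 10, 0, 1, 1)
  λ_9 → (0, 3, 2, 6, 1)
  λ_10 → (1, 4, 2, 2, 1)
  λ_11 → (0, 3, 2, 6, 1)
  λ_12 → (0, 2, 2, 1, 1)
  λ_13 → (0, 2, 2, 1, 1)

The 13 indices split into 4 linkage classes (same alcove rep ⇔ same W_13-dot-orbit):

[[1, 2, 5, 10], [3, 6, 7, 9, 11], [4, 12, 13], [8]]


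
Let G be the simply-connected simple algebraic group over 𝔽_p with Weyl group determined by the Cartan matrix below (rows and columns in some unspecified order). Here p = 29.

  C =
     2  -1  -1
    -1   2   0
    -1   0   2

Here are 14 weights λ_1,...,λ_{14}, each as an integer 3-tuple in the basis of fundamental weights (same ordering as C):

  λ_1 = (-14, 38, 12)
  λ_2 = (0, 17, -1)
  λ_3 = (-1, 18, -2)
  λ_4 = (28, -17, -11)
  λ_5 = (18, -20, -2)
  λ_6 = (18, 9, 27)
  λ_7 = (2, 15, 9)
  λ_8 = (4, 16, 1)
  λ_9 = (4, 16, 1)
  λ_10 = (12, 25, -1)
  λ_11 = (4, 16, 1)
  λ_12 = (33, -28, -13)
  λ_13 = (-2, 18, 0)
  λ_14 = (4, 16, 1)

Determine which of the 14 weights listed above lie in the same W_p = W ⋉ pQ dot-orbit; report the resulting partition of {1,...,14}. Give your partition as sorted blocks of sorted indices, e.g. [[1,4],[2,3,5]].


Type A_3, rank 3, |W|=24; reorder rows/cols to standard.

Folding the 14 weights λ_j+ρ into Ā_29 (reps in the given 3-coord order):

  λ_1 → (3, 16, 10)
  λ_2 → (1, 18, 0)
  λ_3 → (1, 18, 0)
  λ_4 → (3, 16, 10)
  λ_5 → (1, 18, 0)
  λ_6 → (1, 18, 0)
  λ_7 → (3, 16, 10)
  λ_8 → (5, 17, 2)
  λ_9 → (5, 17, 2)
  λ_10 → (3, 16, 10)
  λ_11 → (5, 17, 2)
  λ_12 → (5, 17, 2)
  λ_13 → (1, 18, 0)
  λ_14 → (5, 17, 2)

These 14 weights hit 3 W_29-dot-orbits; sizes (4, 5, 5):

[[1, 4, 7, 10], [2, 3, 5, 6, 13], [8, 9, 11, 12, 14]]


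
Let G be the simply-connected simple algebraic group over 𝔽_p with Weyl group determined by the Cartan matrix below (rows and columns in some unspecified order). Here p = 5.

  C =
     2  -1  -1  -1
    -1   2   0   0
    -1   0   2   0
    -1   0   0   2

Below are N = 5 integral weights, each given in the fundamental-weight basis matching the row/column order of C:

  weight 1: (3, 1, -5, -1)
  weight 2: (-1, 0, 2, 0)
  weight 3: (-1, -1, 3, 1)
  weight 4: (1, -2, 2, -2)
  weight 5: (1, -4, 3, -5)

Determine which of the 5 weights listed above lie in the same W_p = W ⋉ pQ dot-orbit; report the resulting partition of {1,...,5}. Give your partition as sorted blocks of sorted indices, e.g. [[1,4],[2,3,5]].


Type D_4, rank 4, |W|=192; reorder rows/cols to standard.

Alcove-folded reps (p=5, 5 weights, presented ϖ-order):

  [1] (0, 1, 3, 1);  [2] (0, 1, 3, 1);  [3] (0, 1, 3, 1);  [4] (0, 1, 3, 1);  [5] (0, 2, 1, 1)

Linkage partition of the 5 weights (2 classes, p=5):

[[1, 2, 3, 4], [5]]


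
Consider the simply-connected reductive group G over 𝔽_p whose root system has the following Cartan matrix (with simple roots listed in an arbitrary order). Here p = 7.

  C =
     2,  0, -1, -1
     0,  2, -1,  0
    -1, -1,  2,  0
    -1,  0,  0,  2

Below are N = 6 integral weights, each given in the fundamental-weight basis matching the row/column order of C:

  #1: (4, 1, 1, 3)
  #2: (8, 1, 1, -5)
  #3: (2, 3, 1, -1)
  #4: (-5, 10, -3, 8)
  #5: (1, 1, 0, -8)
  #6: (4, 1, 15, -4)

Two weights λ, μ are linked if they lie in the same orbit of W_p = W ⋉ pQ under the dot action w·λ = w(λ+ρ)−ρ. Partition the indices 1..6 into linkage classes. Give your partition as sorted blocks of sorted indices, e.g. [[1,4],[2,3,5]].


Root system A_4: the 4×4 matrix C matches after relabeling.

λ_j+ρ reflected into Ā_7 (⟨·,θ^∨⟩≤7); 4-tuples as given:

  1: (1, 2, 2, 2)
  2: (1, 2, 2, 2)
  3: (1, 2, 2, 2)
  4: (2, 2, 0, 2)
  5: (1, 2, 2, 2)
  6: (1, 2, 2, 2)

Linkage partition of the 6 weights (2 classes, p=7):

[[1, 2, 3, 5, 6], [4]]


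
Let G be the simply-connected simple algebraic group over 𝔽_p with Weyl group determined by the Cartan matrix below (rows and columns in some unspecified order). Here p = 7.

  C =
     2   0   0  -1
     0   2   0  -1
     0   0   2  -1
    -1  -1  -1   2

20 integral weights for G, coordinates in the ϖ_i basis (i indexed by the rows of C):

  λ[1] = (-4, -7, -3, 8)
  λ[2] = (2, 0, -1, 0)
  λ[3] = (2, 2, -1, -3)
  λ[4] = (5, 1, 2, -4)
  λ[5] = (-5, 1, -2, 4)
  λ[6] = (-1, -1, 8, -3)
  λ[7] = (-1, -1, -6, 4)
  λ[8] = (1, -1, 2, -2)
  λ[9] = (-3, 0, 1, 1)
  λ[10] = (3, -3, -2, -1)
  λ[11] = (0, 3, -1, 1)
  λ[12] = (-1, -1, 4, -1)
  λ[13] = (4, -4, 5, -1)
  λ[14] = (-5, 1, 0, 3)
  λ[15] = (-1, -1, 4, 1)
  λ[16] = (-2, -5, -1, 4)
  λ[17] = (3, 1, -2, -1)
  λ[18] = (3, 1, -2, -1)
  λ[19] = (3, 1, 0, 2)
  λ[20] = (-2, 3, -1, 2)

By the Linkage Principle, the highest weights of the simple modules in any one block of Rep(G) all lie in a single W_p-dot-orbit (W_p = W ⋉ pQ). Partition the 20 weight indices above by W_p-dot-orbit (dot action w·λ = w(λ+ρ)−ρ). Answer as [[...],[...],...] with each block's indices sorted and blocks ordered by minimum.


Dynkin diagram of C (from the 6 off-diagonal −1 entries): D_4.

Folding the 20 weights λ_j+ρ into Ā_7 (reps in the given 4-coord order):

  λ_1+ρ ↦ (1, 4, 0, 0);  λ_2+ρ ↦ (3, 1, 0, 1);  λ_3+ρ ↦ (1, 1, 2, 0);  λ_4+ρ ↦ (3, 1, 0, 1);  λ_5+ρ ↦ (4, 2, 1, 0);  λ_6+ρ ↦ (0, 0, 5, 0);  λ_7+ρ ↦ (0, 0, 5, 0);  λ_8+ρ ↦ (1, 1, 2, 0);  λ_9+ρ ↦ (2, 1, 2, 0);  λ_10+ρ ↦ (1, 1, 2, 0);  λ_11+ρ ↦ (1, 4, 0, 0);  λ_12+ρ ↦ (0, 0, 5, 0);  λ_13+ρ ↦ (1, 1, 2, 0);  λ_14+ρ ↦ (4, 2, 1, 0);  λ_15+ρ ↦ (0, 0, 5, 0);  λ_16+ρ ↦ (1, 4, 0, 0);  λ_17+ρ ↦ (3, 1, 0, 1);  λ_18+ρ ↦ (3, 1, 0, 1);  λ_19+ρ ↦ (1, 1, 2, 0);  λ_20+ρ ↦ (1, 4, 0, 0)

The 20 indices split into 6 linkage classes (same alcove rep ⇔ same W_7-dot-orbit):

[[1, 11, 16, 20], [2, 4, 17, 18], [3, 8, 10, 13, 19], [5, 14], [6, 7, 12, 15], [9]]


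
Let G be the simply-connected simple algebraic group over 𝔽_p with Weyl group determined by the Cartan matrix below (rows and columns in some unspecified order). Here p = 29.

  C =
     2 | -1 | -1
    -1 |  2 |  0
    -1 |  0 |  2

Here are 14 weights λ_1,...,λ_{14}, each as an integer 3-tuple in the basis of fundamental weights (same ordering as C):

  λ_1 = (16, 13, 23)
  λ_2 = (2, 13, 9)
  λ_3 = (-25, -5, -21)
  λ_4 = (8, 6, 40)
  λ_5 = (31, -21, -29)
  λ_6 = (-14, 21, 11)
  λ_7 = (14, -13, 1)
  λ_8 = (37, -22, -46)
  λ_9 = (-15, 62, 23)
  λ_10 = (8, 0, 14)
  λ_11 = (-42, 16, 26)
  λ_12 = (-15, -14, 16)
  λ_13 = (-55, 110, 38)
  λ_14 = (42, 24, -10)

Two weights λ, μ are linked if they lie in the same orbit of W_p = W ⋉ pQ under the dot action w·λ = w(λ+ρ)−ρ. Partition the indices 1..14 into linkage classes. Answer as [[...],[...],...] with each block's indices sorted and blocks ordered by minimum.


C ↔ A_3 under row/col permutation; |W(A_3)| = 24.

λ_j+ρ reflected into Ā_29 (⟨·,θ^∨⟩≤29); 3-tuples as given:

  1: (3, 12, 2);  2: (3, 14, 10);  3: (9, 1, 15);  4: (12, 9, 1);  5: (16, 1, 9);  6: (12, 9, 1);  7: (3, 12, 2);  8: (12, 9, 1);  9: (5, 10, 9);  10: (9, 1, 15);  11: (3, 12, 2);  12: (3, 14, 10);  13: (9, 1, 15);  14: (9, 1, 15)

6 distinct reps among the 14 weights ⇒ 6 W_29-linkage classes:

[[1, 7, 11], [2, 12], [3, 10, 13, 14], [4, 6, 8], [5], [9]]


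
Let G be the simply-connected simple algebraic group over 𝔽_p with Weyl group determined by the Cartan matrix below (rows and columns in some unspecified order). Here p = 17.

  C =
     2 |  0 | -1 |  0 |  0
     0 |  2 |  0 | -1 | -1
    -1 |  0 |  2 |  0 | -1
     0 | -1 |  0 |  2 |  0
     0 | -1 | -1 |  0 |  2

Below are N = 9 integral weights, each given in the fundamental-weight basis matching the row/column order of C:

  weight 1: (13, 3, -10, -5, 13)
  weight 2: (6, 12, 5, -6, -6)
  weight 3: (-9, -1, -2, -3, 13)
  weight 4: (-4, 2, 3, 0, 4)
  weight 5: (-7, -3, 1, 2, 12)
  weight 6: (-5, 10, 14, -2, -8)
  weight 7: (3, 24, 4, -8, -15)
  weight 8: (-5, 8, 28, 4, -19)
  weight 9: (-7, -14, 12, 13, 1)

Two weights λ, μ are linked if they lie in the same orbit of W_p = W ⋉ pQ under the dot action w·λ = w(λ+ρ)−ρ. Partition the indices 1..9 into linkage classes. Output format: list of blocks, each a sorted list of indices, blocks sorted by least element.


Type A_5, rank 5, |W|=720; reorder rows/cols to standard.

λ_j+ρ reflected into Ā_17 (⟨·,θ^∨⟩≤17); 5-tuples as given:

  [1] (1, 2, 8, 0, 3);  [2] (3, 3, 1, 1, 5);  [3] (1, 2, 8, 0, 3);  [4] (3, 3, 1, 1, 5);  [5] (2, 2, 4, 1, 7);  [6] (2, 2, 4, 1, 7);  [7] (3, 3, 1, 1, 5);  [8] (3, 3, 1, 1, 5);  [9] (2, 2, 4, 1, 7)

These 9 weights hit 3 W_17-dot-orbits; sizes (2, 4, 3):

[[1, 3], [2, 4, 7, 8], [5, 6, 9]]


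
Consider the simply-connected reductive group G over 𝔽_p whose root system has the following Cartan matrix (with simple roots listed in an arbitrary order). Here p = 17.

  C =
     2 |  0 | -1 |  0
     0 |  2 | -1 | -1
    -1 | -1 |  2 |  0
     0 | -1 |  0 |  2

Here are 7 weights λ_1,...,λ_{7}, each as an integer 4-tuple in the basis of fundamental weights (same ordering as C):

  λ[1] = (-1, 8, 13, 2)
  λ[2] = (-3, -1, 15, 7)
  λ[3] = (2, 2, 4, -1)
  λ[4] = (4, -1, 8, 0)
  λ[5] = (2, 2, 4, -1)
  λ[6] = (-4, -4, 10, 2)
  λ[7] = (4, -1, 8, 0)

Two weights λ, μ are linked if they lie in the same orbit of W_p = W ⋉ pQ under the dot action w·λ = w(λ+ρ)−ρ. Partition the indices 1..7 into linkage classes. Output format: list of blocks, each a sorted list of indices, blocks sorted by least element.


A_4 Cartan matrix, 4 simple roots permuted; ρ=(1,1,1,1).

Folding the 7 weights λ_j+ρ into Ā_17 (reps in the given 4-coord order):

  [1] (3, 3, 5, 0)
  [2] (5, 0, 9, 1)
  [3] (3, 3, 5, 0)
  [4] (5, 0, 9, 1)
  [5] (3, 3, 5, 0)
  [6] (3, 3, 5, 0)
  [7] (5, 0, 9, 1)

2 distinct reps among the 7 weights ⇒ 2 W_17-linkage classes:

[[1, 3, 5, 6], [2, 4, 7]]


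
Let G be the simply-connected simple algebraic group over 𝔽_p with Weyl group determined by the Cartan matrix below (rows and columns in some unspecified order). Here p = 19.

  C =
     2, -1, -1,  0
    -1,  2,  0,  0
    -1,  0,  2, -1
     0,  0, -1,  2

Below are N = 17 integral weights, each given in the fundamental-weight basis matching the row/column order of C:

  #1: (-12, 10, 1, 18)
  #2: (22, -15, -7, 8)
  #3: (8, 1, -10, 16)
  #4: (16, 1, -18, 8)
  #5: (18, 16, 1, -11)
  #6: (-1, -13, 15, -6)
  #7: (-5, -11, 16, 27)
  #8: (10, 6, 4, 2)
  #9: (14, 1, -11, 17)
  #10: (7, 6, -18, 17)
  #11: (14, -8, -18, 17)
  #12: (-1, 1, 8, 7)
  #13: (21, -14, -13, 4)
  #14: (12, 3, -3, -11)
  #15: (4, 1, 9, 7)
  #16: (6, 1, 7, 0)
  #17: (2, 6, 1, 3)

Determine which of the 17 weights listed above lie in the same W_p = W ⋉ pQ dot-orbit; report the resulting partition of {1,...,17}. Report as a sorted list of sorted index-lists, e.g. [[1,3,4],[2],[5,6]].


Type A_4, rank 4, |W|=120; reorder rows/cols to standard.

W_19-reps of the 17 weights in Ā_19 (same 4-coord order as C):

    λ_1 → (0, 2, 9, 8)
    λ_2 → (3, 7, 2, 4)
    λ_3 → (0, 2, 9, 8)
    λ_4 → (0, 2, 9, 8)
    λ_5 → (0, 2, 9, 8)
    λ_6 → (11, 0, 1, 4)
    λ_7 → (3, 7, 2, 4)
    λ_8 → (11, 0, 1, 4)
    λ_9 → (1, 4, 10, 2)
    λ_10 → (7, 2, 8, 1)
    λ_11 → (7, 2, 8, 1)
    λ_12 → (0, 2, 9, 8)
    λ_13 → (3, 7, 2, 4)
    λ_14 → (1, 4, 10, 2)
    λ_15 → (1, 4, 10, 2)
    λ_16 → (7, 2, 8, 1)
    λ_17 → (3, 7, 2, 4)

Grouping the 17 weights by Ā_19-representative: 5 linkage classes.

[[1, 3, 4, 5, 12], [2, 7, 13, 17], [6, 8], [9, 14, 15], [10, 11, 16]]


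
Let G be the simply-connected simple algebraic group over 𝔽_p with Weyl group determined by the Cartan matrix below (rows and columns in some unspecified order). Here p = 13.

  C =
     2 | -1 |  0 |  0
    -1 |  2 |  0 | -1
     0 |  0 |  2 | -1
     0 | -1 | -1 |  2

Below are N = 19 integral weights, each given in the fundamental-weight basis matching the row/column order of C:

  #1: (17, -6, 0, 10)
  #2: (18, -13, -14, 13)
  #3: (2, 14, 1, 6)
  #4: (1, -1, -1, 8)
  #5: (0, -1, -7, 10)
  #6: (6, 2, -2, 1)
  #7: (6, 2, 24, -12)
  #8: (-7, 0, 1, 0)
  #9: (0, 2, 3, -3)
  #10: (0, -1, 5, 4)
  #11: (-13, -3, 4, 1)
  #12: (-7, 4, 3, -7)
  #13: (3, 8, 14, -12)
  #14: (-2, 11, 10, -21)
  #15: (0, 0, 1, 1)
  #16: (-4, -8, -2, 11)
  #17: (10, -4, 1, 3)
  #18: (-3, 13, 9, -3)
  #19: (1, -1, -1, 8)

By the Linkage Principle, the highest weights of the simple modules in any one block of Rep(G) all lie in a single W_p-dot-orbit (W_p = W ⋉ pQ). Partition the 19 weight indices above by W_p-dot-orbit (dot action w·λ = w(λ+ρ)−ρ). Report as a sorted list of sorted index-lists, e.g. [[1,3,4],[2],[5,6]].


A_4 Cartan matrix, 4 simple roots permuted; ρ=(1,1,1,1).

Alcove-folded reps (p=13, 19 weights, presented ϖ-order):

    λ_1+ρ ↦ (1, 0, 6, 5)
    λ_2+ρ ↦ (1, 0, 6, 5)
    λ_3+ρ ↦ (1, 1, 2, 2)
    λ_4+ρ ↦ (2, 0, 0, 9)
    λ_5+ρ ↦ (1, 0, 6, 5)
    λ_6+ρ ↦ (7, 3, 1, 1)
    λ_7+ρ ↦ (7, 3, 1, 1)
    λ_8+ρ ↦ (1, 1, 2, 2)
    λ_9+ρ ↦ (1, 1, 2, 2)
    λ_10+ρ ↦ (1, 0, 6, 5)
    λ_11+ρ ↦ (1, 0, 6, 5)
    λ_12+ρ ↦ (1, 3, 1, 2)
    λ_13+ρ ↦ (2, 0, 0, 9)
    λ_14+ρ ↦ (1, 1, 2, 2)
    λ_15+ρ ↦ (1, 1, 2, 2)
    λ_16+ρ ↦ (7, 3, 1, 1)
    λ_17+ρ ↦ (7, 3, 1, 1)
    λ_18+ρ ↦ (7, 3, 1, 1)
    λ_19+ρ ↦ (2, 0, 0, 9)

These 19 weights hit 5 W_13-dot-orbits; sizes (5, 5, 3, 5, 1):

[[1, 2, 5, 10, 11], [3, 8, 9, 14, 15], [4, 13, 19], [6, 7, 16, 17, 18], [12]]


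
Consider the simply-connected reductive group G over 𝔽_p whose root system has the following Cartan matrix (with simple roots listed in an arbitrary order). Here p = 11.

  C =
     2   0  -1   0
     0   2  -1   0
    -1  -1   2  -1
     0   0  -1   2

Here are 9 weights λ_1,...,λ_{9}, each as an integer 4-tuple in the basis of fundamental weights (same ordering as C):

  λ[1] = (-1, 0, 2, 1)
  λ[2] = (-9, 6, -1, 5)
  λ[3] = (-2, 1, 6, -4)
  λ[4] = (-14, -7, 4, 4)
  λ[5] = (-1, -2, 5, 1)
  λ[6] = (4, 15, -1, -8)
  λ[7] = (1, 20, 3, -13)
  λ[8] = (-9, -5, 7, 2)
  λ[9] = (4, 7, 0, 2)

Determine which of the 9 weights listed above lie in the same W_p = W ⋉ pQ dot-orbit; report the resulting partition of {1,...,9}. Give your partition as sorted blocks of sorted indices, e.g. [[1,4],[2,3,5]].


Cartan matrix: type D_4 (|W|=192); un-permuting the 4 rows.

W_11-reps of the 9 weights in Ā_11 (same 4-coord order as C):

  [1] (0, 1, 3, 2)
  [2] (0, 1, 3, 2)
  [3] (1, 2, 2, 3)
  [4] (1, 2, 2, 3)
  [5] (0, 1, 3, 2)
  [6] (0, 1, 3, 2)
  [7] (1, 2, 2, 3)
  [8] (4, 0, 3, 1)
  [9] (1, 2, 2, 3)

These 9 weights hit 3 W_11-dot-orbits; sizes (4, 4, 1):

[[1, 2, 5, 6], [3, 4, 7, 9], [8]]


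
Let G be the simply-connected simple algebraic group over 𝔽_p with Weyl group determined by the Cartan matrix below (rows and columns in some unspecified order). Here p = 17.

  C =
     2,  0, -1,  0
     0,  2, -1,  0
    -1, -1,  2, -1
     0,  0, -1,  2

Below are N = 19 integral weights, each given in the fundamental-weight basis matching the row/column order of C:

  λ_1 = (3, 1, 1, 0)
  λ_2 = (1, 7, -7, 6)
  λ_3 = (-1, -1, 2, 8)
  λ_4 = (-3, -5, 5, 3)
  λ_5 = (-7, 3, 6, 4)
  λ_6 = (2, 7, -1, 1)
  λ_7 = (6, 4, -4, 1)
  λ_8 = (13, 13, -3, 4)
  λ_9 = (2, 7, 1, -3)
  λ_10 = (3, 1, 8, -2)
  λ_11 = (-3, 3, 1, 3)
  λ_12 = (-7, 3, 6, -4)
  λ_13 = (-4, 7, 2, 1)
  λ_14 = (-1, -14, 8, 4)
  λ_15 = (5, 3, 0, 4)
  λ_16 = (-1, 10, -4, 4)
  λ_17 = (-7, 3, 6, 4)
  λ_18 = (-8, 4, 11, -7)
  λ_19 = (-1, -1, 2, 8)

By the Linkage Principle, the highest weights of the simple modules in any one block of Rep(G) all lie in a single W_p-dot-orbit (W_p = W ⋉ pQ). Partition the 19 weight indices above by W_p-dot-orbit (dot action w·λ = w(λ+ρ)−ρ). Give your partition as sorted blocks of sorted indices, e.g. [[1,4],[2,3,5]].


C ↔ D_4 under row/col permutation; |W(D_4)| = 192.

W_17-reps of the 19 weights in Ā_17 (same 4-coord order as C):

  λ_1 → (4, 2, 2, 1) · λ_2 → (4, 2, 2, 1) · λ_3 → (0, 0, 3, 9) · λ_4 → (2, 4, 0, 4) · λ_5 → (6, 4, 1, 5) · λ_6 → (3, 8, 0, 2) · λ_7 → (4, 2, 2, 1) · λ_8 → (0, 0, 3, 9) · λ_9 → (3, 8, 0, 2) · λ_10 → (4, 2, 2, 1) · λ_11 → (2, 4, 0, 4) · λ_12 → (4, 2, 2, 1) · λ_13 → (3, 8, 0, 2) · λ_14 → (4, 9, 0, 1) · λ_15 → (6, 4, 1, 5) · λ_16 → (3, 8, 0, 2) · λ_17 → (6, 4, 1, 5) · λ_18 → (6, 4, 1, 5) · λ_19 → (0, 0, 3, 9)

The 19 indices split into 6 linkage classes (same alcove rep ⇔ same W_17-dot-orbit):

[[1, 2, 7, 10, 12], [3, 8, 19], [4, 11], [5, 15, 17, 18], [6, 9, 13, 16], [14]]


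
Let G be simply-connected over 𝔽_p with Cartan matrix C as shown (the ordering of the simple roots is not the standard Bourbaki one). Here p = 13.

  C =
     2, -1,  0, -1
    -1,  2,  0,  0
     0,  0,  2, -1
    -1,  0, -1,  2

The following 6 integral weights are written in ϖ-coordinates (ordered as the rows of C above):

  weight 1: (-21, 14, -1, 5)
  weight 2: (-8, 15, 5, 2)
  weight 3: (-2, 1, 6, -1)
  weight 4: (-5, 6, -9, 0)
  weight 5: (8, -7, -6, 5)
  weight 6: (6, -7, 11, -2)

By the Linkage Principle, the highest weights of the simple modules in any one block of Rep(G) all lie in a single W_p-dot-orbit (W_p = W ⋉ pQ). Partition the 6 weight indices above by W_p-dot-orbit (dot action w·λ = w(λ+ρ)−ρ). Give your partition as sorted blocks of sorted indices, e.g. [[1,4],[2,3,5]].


Cartan matrix: type A_4 (|W|=120); un-permuting the 4 rows.

Folding the 6 weights λ_j+ρ into Ā_13 (reps in the given 4-coord order):

  λ_1 → (0, 1, 6, 1) · λ_2 → (3, 4, 3, 1) · λ_3 → (0, 1, 6, 1) · λ_4 → (3, 4, 3, 1) · λ_5 → (3, 4, 3, 1) · λ_6 → (0, 1, 6, 1)

2 distinct reps among the 6 weights ⇒ 2 W_13-linkage classes:

[[1, 3, 6], [2, 4, 5]]


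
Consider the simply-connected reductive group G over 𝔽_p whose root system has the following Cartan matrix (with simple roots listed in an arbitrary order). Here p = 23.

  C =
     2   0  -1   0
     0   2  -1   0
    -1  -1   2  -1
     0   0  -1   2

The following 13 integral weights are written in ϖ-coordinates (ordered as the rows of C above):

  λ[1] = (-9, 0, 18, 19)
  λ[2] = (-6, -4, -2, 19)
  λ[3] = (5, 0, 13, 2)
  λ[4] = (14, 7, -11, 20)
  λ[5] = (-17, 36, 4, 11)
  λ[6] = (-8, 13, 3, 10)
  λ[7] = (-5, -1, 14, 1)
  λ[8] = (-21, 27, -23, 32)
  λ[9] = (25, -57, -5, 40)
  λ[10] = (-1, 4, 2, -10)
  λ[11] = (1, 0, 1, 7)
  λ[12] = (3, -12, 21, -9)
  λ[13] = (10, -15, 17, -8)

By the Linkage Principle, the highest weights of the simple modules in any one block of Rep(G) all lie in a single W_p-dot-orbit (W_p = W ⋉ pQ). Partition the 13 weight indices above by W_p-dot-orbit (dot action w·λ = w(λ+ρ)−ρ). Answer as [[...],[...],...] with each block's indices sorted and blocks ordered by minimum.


Cartan matrix: type D_4 (|W|=192); un-permuting the 4 rows.

Folding the 13 weights λ_j+ρ into Ā_23 (reps in the given 4-coord order):

    [1] (1, 8, 3, 5)
    [2] (3, 5, 1, 10)
    [3] (5, 0, 1, 2)
    [4] (2, 1, 2, 8)
    [5] (1, 8, 3, 5)
    [6] (1, 8, 3, 5)
    [7] (4, 0, 6, 2)
    [8] (3, 5, 1, 10)
    [9] (3, 5, 1, 10)
    [10] (5, 0, 1, 2)
    [11] (2, 1, 2, 8)
    [12] (1, 8, 3, 5)
    [13] (5, 8, 3, 1)

Grouping the 13 weights by Ā_23-representative: 6 linkage classes.

[[1, 5, 6, 12], [2, 8, 9], [3, 10], [4, 11], [7], [13]]


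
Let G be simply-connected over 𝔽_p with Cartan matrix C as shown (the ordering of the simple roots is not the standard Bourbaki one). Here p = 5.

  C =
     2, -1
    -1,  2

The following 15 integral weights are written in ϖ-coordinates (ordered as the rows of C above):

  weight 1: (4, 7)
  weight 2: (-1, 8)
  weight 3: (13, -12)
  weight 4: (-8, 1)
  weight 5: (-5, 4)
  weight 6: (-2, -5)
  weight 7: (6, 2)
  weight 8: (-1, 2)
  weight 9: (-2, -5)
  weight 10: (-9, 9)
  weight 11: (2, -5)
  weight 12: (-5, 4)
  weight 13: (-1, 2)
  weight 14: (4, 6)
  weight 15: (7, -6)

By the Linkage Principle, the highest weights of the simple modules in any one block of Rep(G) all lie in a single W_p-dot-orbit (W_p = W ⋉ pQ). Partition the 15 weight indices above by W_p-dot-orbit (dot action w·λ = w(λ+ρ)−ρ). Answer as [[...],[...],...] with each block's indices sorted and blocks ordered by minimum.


Dynkin diagram of C (from the 2 off-diagonal −1 entries): A_2.

Each λ_j+ρ reduced to Ā_5; 2-tuples below use C's row order:

  [1] (0, 3) · [2] (4, 1) · [3] (1, 3) · [4] (0, 3) · [5] (4, 1) · [6] (4, 1) · [7] (0, 2) · [8] (0, 3) · [9] (4, 1) · [10] (0, 3) · [11] (1, 3) · [12] (4, 1) · [13] (0, 3) · [14] (0, 2) · [15] (0, 2)

Linkage partition of the 15 weights (4 classes, p=5):

[[1, 4, 8, 10, 13], [2, 5, 6, 9, 12], [3, 11], [7, 14, 15]]


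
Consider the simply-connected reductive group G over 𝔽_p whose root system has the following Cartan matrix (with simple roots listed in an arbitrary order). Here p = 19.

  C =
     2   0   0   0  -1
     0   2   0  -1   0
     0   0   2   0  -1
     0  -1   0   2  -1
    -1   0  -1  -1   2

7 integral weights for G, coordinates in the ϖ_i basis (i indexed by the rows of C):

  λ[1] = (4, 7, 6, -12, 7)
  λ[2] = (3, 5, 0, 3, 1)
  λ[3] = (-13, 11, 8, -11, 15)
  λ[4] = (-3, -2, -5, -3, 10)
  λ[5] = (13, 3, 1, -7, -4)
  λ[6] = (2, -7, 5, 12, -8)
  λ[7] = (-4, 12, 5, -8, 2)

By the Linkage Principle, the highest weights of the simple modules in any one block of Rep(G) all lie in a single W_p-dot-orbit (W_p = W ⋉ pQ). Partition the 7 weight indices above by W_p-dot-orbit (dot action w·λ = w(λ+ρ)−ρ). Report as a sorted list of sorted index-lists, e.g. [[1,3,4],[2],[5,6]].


Root system D_5: the 5×5 matrix C matches after relabeling.

Each λ_j+ρ reduced to Ā_19; 5-tuples below use C's row order:

  λ_1+ρ ↦ (2, 2, 4, 1, 2) · λ_2+ρ ↦ (4, 6, 1, 0, 2) · λ_3+ρ ↦ (4, 6, 1, 0, 2) · λ_4+ρ ↦ (2, 2, 4, 1, 2) · λ_5+ρ ↦ (2, 2, 4, 1, 2) · λ_6+ρ ↦ (4, 6, 1, 0, 2) · λ_7+ρ ↦ (4, 6, 1, 0, 2)

Grouping the 7 weights by Ā_19-representative: 2 linkage classes.

[[1, 4, 5], [2, 3, 6, 7]]


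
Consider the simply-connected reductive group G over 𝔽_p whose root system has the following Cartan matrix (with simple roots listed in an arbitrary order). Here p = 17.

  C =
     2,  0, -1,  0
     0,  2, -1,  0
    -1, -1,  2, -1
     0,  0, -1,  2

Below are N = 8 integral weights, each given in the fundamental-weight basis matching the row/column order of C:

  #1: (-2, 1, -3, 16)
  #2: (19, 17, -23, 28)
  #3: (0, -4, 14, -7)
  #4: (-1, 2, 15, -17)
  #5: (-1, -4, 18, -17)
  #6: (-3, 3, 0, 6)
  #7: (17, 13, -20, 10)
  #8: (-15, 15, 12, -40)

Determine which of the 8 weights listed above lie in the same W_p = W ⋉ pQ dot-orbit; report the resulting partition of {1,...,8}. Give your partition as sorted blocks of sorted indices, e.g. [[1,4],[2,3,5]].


Type D_4, rank 4, |W|=192; reorder rows/cols to standard.

λ_j+ρ reflected into Ā_17 (⟨·,θ^∨⟩≤17); 4-tuples as given:

    1: (2, 1, 0, 14)
    2: (1, 3, 1, 6)
    3: (1, 3, 1, 6)
    4: (2, 1, 0, 14)
    5: (2, 1, 0, 14)
    6: (1, 3, 1, 6)
    7: (1, 3, 1, 6)
    8: (1, 3, 1, 6)

Linkage partition of the 8 weights (2 classes, p=17):

[[1, 4, 5], [2, 3, 6, 7, 8]]


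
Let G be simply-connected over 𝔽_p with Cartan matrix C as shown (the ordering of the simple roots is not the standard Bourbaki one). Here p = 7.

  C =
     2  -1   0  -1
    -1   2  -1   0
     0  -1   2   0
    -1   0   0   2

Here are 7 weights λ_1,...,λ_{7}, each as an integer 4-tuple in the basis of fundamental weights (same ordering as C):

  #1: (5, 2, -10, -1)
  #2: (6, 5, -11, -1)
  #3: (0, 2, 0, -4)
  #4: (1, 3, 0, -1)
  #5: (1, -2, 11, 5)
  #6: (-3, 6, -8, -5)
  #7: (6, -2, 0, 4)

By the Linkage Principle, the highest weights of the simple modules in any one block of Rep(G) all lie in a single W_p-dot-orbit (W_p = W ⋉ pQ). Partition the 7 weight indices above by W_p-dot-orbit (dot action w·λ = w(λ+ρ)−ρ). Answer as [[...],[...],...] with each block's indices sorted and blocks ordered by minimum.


C ↔ A_4 under row/col permutation; |W(A_4)| = 120.

Folding the 7 weights λ_j+ρ into Ā_7 (reps in the given 4-coord order):

  λ_1 → (2, 4, 1, 0);  λ_2 → (3, 1, 0, 3);  λ_3 → (2, 1, 1, 1);  λ_4 → (2, 4, 1, 0);  λ_5 → (0, 1, 4, 1);  λ_6 → (2, 4, 1, 0);  λ_7 → (2, 4, 1, 0)

Partition of {1..7} into 4 W_7-dot-orbits:

[[1, 4, 6, 7], [2], [3], [5]]


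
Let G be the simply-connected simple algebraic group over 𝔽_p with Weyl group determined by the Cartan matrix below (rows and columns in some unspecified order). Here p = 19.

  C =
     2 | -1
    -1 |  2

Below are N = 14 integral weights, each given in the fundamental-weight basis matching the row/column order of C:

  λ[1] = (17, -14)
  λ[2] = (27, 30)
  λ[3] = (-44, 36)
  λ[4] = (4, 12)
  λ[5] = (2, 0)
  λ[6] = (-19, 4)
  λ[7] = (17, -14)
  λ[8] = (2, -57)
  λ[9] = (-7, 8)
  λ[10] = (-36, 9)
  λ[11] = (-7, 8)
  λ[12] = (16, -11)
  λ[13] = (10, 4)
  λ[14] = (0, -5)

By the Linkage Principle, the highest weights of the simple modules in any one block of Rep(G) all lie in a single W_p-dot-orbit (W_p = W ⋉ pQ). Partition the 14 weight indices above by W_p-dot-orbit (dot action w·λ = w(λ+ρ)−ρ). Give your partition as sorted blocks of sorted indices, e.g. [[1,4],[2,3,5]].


Type A_2, rank 2, |W|=6; reorder rows/cols to standard.

Ā_19 reps of the 14 weights (A_2, coords as presented):

  [1] (5, 13) · [2] (7, 10) · [3] (5, 13) · [4] (5, 13) · [5] (3, 1) · [6] (5, 13) · [7] (5, 13) · [8] (3, 1) · [9] (6, 3) · [10] (6, 3) · [11] (6, 3) · [12] (7, 10) · [13] (11, 5) · [14] (3, 1)

These 14 weights hit 5 W_19-dot-orbits; sizes (5, 2, 3, 3, 1):

[[1, 3, 4, 6, 7], [2, 12], [5, 8, 14], [9, 10, 11], [13]]


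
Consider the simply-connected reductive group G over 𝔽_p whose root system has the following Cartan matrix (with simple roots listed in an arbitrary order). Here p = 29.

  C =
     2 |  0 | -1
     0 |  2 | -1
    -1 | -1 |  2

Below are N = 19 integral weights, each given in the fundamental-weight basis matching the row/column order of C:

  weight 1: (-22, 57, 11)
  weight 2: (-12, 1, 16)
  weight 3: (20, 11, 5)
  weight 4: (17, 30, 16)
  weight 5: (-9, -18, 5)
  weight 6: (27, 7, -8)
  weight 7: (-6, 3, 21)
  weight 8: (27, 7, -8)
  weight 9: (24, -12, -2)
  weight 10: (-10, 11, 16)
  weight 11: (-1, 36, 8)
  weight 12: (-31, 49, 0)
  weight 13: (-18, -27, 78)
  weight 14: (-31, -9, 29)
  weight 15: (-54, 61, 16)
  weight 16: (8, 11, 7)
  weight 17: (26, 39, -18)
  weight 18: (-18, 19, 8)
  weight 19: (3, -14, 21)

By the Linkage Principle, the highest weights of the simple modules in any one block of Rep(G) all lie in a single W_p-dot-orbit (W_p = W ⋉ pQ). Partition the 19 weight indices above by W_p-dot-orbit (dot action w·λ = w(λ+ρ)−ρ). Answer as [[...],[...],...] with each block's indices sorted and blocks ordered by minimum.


Dynkin diagram of C (from the 4 off-diagonal −1 entries): A_3.

Folding the 19 weights λ_j+ρ into Ā_29 (reps in the given 3-coord order):

  [1] (9, 12, 8) · [2] (11, 2, 6) · [3] (11, 2, 6) · [4] (11, 2, 6) · [5] (11, 2, 6) · [6] (21, 1, 7) · [7] (5, 4, 17) · [8] (21, 1, 7) · [9] (13, 1, 11) · [10] (9, 12, 8) · [11] (9, 12, 8) · [12] (21, 1, 7) · [13] (5, 4, 17) · [14] (21, 1, 7) · [15] (5, 4, 17) · [16] (9, 12, 8) · [17] (11, 2, 6) · [18] (9, 12, 8) · [19] (4, 13, 9)

Grouping the 19 weights by Ā_29-representative: 6 linkage classes.

[[1, 10, 11, 16, 18], [2, 3, 4, 5, 17], [6, 8, 12, 14], [7, 13, 15], [9], [19]]


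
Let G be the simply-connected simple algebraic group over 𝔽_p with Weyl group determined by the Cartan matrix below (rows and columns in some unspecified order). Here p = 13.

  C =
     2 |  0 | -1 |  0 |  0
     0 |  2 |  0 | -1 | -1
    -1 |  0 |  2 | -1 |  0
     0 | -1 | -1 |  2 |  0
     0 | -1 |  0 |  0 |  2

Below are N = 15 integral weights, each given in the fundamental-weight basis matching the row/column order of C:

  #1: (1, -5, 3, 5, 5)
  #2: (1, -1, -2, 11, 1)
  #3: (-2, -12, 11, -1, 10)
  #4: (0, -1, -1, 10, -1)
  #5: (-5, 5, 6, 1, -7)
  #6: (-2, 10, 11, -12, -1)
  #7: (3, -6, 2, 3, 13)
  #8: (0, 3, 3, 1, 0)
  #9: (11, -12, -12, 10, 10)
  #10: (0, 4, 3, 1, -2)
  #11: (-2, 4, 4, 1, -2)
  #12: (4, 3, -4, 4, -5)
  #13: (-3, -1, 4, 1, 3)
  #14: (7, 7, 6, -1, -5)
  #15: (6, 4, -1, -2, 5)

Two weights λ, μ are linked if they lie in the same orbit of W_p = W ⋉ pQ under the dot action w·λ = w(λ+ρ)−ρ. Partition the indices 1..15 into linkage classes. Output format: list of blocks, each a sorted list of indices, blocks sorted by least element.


Type A_5, rank 5, |W|=720; reorder rows/cols to standard.

Folding the 15 weights λ_j+ρ into Ā_13 (reps in the given 5-coord order):

  λ_1+ρ ↦ (1, 4, 4, 2, 1);  λ_2+ρ ↦ (1, 0, 0, 11, 0);  λ_3+ρ ↦ (1, 0, 0, 11, 0);  λ_4+ρ ↦ (1, 0, 0, 11, 0);  λ_5+ρ ↦ (2, 0, 3, 2, 4);  λ_6+ρ ↦ (1, 0, 0, 11, 0);  λ_7+ρ ↦ (2, 4, 1, 0, 2);  λ_8+ρ ↦ (1, 4, 4, 2, 1);  λ_9+ρ ↦ (1, 0, 0, 11, 0);  λ_10+ρ ↦ (1, 4, 4, 2, 1);  λ_11+ρ ↦ (1, 4, 4, 2, 1);  λ_12+ρ ↦ (2, 0, 3, 2, 4);  λ_13+ρ ↦ (2, 0, 3, 2, 4);  λ_14+ρ ↦ (2, 0, 3, 2, 4);  λ_15+ρ ↦ (2, 4, 1, 0, 2)

These 15 weights hit 4 W_13-dot-orbits; sizes (4, 5, 4, 2):

[[1, 8, 10, 11], [2, 3, 4, 6, 9], [5, 12, 13, 14], [7, 15]]


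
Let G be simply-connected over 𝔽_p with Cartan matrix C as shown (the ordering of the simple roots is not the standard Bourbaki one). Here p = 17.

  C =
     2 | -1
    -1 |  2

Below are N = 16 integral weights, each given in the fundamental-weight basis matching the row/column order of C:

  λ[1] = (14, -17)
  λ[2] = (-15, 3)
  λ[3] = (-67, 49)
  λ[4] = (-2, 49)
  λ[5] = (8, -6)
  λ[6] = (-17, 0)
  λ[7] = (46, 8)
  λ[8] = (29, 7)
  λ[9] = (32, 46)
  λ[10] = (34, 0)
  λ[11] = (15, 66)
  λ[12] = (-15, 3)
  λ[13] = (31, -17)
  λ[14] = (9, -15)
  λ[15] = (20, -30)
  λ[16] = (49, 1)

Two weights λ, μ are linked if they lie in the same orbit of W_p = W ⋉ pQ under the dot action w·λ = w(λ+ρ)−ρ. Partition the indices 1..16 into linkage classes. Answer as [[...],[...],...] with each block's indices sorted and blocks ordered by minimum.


C ↔ A_2 under row/col permutation; |W(A_2)| = 6.

Each λ_j+ρ reduced to Ā_17; 2-tuples below use C's row order:

  λ_1+ρ ↦ (1, 15) · λ_2+ρ ↦ (4, 10) · λ_3+ρ ↦ (1, 15) · λ_4+ρ ↦ (1, 1) · λ_5+ρ ↦ (4, 5) · λ_6+ρ ↦ (1, 15) · λ_7+ρ ↦ (4, 5) · λ_8+ρ ↦ (4, 9) · λ_9+ρ ↦ (1, 12) · λ_10+ρ ↦ (1, 15) · λ_11+ρ ↦ (1, 1) · λ_12+ρ ↦ (4, 10) · λ_13+ρ ↦ (1, 1) · λ_14+ρ ↦ (4, 10) · λ_15+ρ ↦ (4, 5) · λ_16+ρ ↦ (1, 1)

6 distinct reps among the 16 weights ⇒ 6 W_17-linkage classes:

[[1, 3, 6, 10], [2, 12, 14], [4, 11, 13, 16], [5, 7, 15], [8], [9]]


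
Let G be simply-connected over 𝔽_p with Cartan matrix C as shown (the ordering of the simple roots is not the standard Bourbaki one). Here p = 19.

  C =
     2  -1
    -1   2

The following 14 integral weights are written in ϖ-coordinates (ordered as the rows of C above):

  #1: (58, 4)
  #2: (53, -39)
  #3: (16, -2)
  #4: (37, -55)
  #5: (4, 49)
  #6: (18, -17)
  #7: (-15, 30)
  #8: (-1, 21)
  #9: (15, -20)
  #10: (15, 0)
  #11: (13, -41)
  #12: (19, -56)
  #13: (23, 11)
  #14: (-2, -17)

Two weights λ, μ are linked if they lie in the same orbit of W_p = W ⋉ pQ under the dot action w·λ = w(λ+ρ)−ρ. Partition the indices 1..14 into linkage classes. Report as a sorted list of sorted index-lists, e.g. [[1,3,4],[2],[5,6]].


C ↔ A_2 under row/col permutation; |W(A_2)| = 6.

λ_j+ρ reflected into Ā_19 (⟨·,θ^∨⟩≤19); 2-tuples as given:

  1: (2, 5)
  2: (3, 16)
  3: (16, 1)
  4: (3, 16)
  5: (2, 5)
  6: (3, 16)
  7: (2, 5)
  8: (3, 16)
  9: (3, 16)
  10: (16, 1)
  11: (2, 5)
  12: (16, 1)
  13: (2, 5)
  14: (16, 1)

Linkage partition of the 14 weights (3 classes, p=19):

[[1, 5, 7, 11, 13], [2, 4, 6, 8, 9], [3, 10, 12, 14]]


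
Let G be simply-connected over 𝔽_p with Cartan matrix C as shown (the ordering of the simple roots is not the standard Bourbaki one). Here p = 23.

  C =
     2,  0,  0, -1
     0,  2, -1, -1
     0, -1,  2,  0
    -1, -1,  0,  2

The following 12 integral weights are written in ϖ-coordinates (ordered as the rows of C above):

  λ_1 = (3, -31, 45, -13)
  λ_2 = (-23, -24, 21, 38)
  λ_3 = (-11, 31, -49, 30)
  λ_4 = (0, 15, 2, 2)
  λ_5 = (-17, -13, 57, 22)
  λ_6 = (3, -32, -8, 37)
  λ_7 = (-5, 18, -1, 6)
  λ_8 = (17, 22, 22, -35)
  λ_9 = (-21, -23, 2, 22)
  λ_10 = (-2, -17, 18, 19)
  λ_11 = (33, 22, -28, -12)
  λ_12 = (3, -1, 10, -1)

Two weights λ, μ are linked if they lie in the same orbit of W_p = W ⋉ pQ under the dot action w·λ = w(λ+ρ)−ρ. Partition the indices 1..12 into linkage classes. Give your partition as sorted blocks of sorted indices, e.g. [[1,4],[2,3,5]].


Cartan matrix: type A_4 (|W|=120); un-permuting the 4 rows.

λ_j+ρ reflected into Ā_23 (⟨·,θ^∨⟩≤23); 4-tuples as given:

    1: (0, 8, 4, 7)
    2: (0, 1, 15, 6)
    3: (2, 8, 2, 6)
    4: (1, 16, 3, 3)
    5: (7, 0, 11, 0)
    6: (0, 8, 4, 7)
    7: (1, 16, 3, 3)
    8: (7, 0, 11, 0)
    9: (1, 16, 3, 3)
    10: (1, 16, 3, 3)
    11: (4, 0, 11, 0)
    12: (4, 0, 11, 0)

The 12 indices split into 6 linkage classes (same alcove rep ⇔ same W_23-dot-orbit):

[[1, 6], [2], [3], [4, 7, 9, 10], [5, 8], [11, 12]]


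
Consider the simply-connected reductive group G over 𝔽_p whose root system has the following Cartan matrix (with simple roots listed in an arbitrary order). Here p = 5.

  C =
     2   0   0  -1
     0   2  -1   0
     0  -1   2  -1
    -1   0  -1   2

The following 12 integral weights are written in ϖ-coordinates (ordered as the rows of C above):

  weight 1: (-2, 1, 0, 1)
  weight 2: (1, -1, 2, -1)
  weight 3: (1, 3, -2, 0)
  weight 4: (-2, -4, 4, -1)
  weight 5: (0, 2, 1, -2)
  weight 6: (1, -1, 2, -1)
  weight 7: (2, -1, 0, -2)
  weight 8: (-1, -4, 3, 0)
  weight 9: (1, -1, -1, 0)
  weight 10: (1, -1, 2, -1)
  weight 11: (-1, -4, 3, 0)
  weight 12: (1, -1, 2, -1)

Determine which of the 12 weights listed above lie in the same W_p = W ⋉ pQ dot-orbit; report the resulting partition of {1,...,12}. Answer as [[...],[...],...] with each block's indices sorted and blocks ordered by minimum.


Root system A_4: the 4×4 matrix C matches after relabeling.

Folding the 12 weights λ_j+ρ into Ā_5 (reps in the given 4-coord order):

    [1] (1, 2, 1, 1)
    [2] (2, 0, 3, 0)
    [3] (1, 2, 1, 0)
    [4] (0, 3, 1, 1)
    [5] (0, 3, 1, 1)
    [6] (2, 0, 3, 0)
    [7] (2, 0, 0, 1)
    [8] (0, 3, 1, 1)
    [9] (2, 0, 0, 1)
    [10] (2, 0, 3, 0)
    [11] (0, 3, 1, 1)
    [12] (2, 0, 3, 0)

These 12 weights hit 5 W_5-dot-orbits; sizes (1, 4, 1, 4, 2):

[[1], [2, 6, 10, 12], [3], [4, 5, 8, 11], [7, 9]]


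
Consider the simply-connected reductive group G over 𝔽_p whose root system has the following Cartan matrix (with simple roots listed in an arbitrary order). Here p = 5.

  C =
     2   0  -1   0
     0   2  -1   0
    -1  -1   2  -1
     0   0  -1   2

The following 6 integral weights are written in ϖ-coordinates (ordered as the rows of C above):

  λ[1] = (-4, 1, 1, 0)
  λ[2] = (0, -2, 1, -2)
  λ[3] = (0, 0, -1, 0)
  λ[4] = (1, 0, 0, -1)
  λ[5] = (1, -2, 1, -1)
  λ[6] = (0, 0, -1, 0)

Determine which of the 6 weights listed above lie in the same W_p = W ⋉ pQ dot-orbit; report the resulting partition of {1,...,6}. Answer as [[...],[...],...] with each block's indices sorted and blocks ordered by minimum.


Type D_4, rank 4, |W|=192; reorder rows/cols to standard.

Ā_5 reps of the 6 weights (D_4, coords as presented):

  λ_1+ρ ↦ (2, 1, 1, 0)
  λ_2+ρ ↦ (1, 1, 0, 1)
  λ_3+ρ ↦ (1, 1, 0, 1)
  λ_4+ρ ↦ (2, 1, 1, 0)
  λ_5+ρ ↦ (2, 1, 1, 0)
  λ_6+ρ ↦ (1, 1, 0, 1)

Partition of {1..6} into 2 W_5-dot-orbits:

[[1, 4, 5], [2, 3, 6]]


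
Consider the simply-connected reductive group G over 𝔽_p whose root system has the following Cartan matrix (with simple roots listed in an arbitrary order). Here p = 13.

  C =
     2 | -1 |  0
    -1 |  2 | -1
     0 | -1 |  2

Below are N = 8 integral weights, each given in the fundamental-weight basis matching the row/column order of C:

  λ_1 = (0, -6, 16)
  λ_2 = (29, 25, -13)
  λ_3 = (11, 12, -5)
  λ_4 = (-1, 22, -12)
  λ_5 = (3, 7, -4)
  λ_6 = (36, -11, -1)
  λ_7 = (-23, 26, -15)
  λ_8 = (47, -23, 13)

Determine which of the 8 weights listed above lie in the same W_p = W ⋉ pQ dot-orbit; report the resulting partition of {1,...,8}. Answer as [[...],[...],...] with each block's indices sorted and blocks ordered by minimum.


Type A_3, rank 3, |W|=24; reorder rows/cols to standard.

W_13-reps of the 8 weights in Ā_13 (same 3-coord order as C):

  λ_1 → (0, 1, 8) · λ_2 → (0, 1, 8) · λ_3 → (0, 1, 8) · λ_4 → (10, 2, 1) · λ_5 → (4, 5, 3) · λ_6 → (10, 2, 1) · λ_7 → (0, 1, 8) · λ_8 → (0, 1, 8)

Linkage partition of the 8 weights (3 classes, p=13):

[[1, 2, 3, 7, 8], [4, 6], [5]]


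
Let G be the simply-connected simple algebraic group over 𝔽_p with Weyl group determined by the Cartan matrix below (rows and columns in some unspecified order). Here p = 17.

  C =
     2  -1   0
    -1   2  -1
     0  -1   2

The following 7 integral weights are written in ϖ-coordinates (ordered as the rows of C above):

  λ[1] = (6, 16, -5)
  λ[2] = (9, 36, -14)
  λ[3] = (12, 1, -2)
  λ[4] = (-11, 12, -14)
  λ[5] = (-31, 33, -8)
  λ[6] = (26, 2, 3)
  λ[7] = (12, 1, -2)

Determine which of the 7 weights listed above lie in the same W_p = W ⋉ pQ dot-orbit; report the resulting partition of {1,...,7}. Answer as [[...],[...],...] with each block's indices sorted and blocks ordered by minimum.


A_3 Cartan matrix, 3 simple roots permuted; ρ=(1,1,1).

Alcove-folded reps (p=17, 7 weights, presented ϖ-order):

    λ_1 → (0, 10, 3)
    λ_2 → (0, 10, 3)
    λ_3 → (13, 1, 1)
    λ_4 → (0, 10, 3)
    λ_5 → (0, 10, 3)
    λ_6 → (0, 10, 3)
    λ_7 → (13, 1, 1)

Grouping the 7 weights by Ā_17-representative: 2 linkage classes.

[[1, 2, 4, 5, 6], [3, 7]]
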